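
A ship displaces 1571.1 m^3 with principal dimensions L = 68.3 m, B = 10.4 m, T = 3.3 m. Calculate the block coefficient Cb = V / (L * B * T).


Formula: Cb = V / (L * B * T)
Step 1 — L * B * T = 68.3 * 10.4 * 3.3 = 2344.056 m^3
Step 2 — Cb = 1571.1 / 2344.056 ≈ 0.67025 (5 s.f.)

0.67025


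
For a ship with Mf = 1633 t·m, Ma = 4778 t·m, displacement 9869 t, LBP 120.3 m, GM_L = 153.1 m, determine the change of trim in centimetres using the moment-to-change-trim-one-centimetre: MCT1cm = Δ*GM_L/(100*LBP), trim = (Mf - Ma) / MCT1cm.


Formula: net trimming moment = Mf - Ma; MCT1cm = Δ*GM_L/(100*LBP); trim = net moment / MCT1cm
Step 1 — net trimming moment = 1633 - 4778 = -3145 t·m
Step 2 — MCT1cm = 9869 * 153.1 / (100 * 120.3) = 125.598 t·m/cm
Step 3 — trim = -3145 / 125.598 ≈ -25.040 cm (5 s.f.)

-25.040 cm


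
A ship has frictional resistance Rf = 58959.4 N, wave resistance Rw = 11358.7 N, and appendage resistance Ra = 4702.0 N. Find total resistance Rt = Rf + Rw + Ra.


Formula: Rt = Rf + Rw + Ra
Substituting: Rt = 58959.4 + 11358.7 + 4702.0
Result: Rt = 75020.1 N

75020.1 N


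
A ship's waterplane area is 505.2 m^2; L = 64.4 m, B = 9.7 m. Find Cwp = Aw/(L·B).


Formula: Cwp = Aw / (L * B)
Step 1 — L * B = 64.4 * 9.7 = 624.68 m^2
Step 2 — Cwp = 505.2 / 624.68 ≈ 0.80873 (5 s.f.)

0.80873


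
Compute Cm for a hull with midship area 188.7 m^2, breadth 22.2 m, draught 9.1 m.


Formula: Cm = Am / (B * T)
Step 1 — B * T = 22.2 * 9.1 = 202.02 m^2
Step 2 — Cm = 188.7 / 202.02 ≈ 0.93407 (5 s.f.)

0.93407


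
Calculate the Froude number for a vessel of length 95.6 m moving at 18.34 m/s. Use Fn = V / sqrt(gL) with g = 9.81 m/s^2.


Formula: Fn = V / sqrt(g * L)
Step 1 — g * L = 9.81 * 95.6 = 937.836
Step 2 — sqrt(g * L) = sqrt(937.836) = 30.624108
Step 3 — Fn = 18.34 / 30.624108 ≈ 0.59887 (5 s.f.)

0.59887


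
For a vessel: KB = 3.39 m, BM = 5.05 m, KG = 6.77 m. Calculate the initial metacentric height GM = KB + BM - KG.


Formula: GM = KB + BM - KG
Step 1 — KM = KB + BM = 3.39 + 5.05 = 8.44 m
Step 2 — GM = KM - KG = 8.44 - 6.77 = 1.67 m

1.67 m


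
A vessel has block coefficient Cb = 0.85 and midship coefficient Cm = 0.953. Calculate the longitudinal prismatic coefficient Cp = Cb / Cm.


Formula: Cp = Cb / Cm
Substituting: Cp = 0.85 / 0.953
Result: Cp ≈ 0.89192 (5 s.f.)

0.89192


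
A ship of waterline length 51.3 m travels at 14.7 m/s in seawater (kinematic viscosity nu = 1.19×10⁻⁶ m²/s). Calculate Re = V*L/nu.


Formula: Re = V * L / nu
Step 1 — V * L = 14.7 * 51.3 = 754.11 m^2/s
Step 2 — Re = 754.11 / 1.19e-6 = 6.34e+08

6.34e+08


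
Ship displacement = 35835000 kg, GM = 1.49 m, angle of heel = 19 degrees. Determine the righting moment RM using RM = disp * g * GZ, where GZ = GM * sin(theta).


Formula: GZ = GM * sin(theta); RM = disp * g * GZ
Step 1 — GZ = 1.49 * sin(19°) = 1.49 * 0.325568 = 0.485096 m
Step 2 — RM = 35835000 * 9.81 * 0.485096 ≈ 170530000 N·m (5 s.f.)

170530000 N·m


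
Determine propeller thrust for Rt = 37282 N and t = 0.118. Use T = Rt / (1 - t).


Formula: T = Rt / (1 - t)
Step 1 — (1 - t) = 1 - 0.118 = 0.882
Step 2 — T = 37282 / 0.882 ≈ 42270 N (5 s.f.)

42270 N


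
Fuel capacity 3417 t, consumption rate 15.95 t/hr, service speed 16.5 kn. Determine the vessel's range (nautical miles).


Formula: endurance = fuel / rate; range = endurance * speed
Step 1 — endurance = 3417 / 15.95 = 214.232 hours
Step 2 — range = 214.232 * 16.5 ≈ 3534.8 nautical miles (5 s.f.)

3534.8 NM


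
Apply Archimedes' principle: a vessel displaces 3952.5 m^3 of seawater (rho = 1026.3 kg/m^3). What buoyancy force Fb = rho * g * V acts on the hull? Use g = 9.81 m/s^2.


Formula: Fb = rho * g * V
Substituting: Fb = 1026.3 * 9.81 * 3952.5
Intermediate: 1026.3 * 9.81 = 10068.003
Result: Fb = 10068.003 * 3952.5 ≈ 39794000 N (5 s.f.)

39794000 N


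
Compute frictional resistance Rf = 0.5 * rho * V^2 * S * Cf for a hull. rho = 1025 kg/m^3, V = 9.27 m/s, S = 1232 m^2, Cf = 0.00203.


Formula: Rf = 0.5 * rho * V^2 * S * Cf
Step 1 — V^2 = 9.27^2 = 85.9329
Step 2 — 0.5 * rho * V^2 = 0.5 * 1025 * 85.9329 = 44040.61125
Step 3 — Rf = 44040.61125 * 1232 * 0.00203 ≈ 110140 N (5 s.f.)

110140 N


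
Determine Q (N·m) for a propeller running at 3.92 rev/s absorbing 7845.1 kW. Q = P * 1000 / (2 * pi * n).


Formula: Q = P_W / (2 * pi * n)
Step 1 — P_W = 7845.1 kW * 1000 = 7845100.0 W
Step 2 — 2 * pi * n = 2 * pi * 3.92 = 24.630086
Step 3 — Q = 7845100.0 / 24.630086 ≈ 318520 N·m (5 s.f.)

318520 N·m


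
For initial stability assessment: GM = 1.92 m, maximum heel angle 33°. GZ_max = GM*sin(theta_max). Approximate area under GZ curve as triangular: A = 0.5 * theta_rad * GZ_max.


Formula: GZ_max = GM * sin(theta); Area = 0.5 * theta_rad * GZ_max
Step 1 — GZ_max = 1.92 * sin(33°) = 1.92 * 0.544639 = 1.045707 m
Step 2 — theta_rad = 33 * pi/180 = 0.575959 rad
Step 3 — Area = 0.5 * 0.575959 * 1.045707 ≈ 0.30114 m·rad (5 s.f.)

0.30114 m·rad


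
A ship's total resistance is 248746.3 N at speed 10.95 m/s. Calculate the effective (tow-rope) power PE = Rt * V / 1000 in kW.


Formula: PE = Rt * V / 1000 (kW)
Step 1 — PE (W) = 248746.3 * 10.95 = 2723771.985 W
Step 2 — PE (kW) = 2723771.985 / 1000 ≈ 2723.8 kW (5 s.f.)

2723.8 kW


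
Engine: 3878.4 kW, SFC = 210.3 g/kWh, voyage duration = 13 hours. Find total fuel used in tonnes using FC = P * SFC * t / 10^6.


Formula: FC (tonnes) = P * SFC * t / 1,000,000
Step 1 — P * SFC * t = 3878.4 * 210.3 * 13 = 10603157.76 g
Step 2 — FC (tonnes) = 10603157.76 / 1,000,000 ≈ 10.603 tonnes (5 s.f.)

10.603 tonnes


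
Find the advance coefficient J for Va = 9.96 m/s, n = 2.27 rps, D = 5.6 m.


Formula: J = Va / (n * D)
Step 1 — n * D = 2.27 * 5.6 = 12.712
Step 2 — J = 9.96 / 12.712 ≈ 0.78351 (5 s.f.)

0.78351


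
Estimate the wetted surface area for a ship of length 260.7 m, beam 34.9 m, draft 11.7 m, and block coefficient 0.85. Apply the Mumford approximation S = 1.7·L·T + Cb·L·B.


Formula: S = 1.7*L*T + V/T with V = Cb*L*B*T, i.e. S = L * (1.7*T + Cb*B)
Step 1 — 1.7*T = 1.7 * 11.7 = 19.89 m
Step 2 — Cb*B = 0.85 * 34.9 = 29.665 m
Step 3 — 1.7*T + Cb*B = 19.89 + 29.665 = 49.555 m
Step 4 — S = 260.7 * 49.555 ≈ 12919 m^2 (5 s.f.)

12919 m^2


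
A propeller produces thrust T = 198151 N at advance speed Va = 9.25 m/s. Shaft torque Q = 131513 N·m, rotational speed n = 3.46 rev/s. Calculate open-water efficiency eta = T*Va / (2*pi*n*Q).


Formula: eta = T * Va / (2 * pi * n * Q)
Step 1 — numerator = T * Va = 198151 * 9.25 = 1832896.75
Step 2 — 2 * pi * n = 2 * pi * 3.46 = 21.739821
Step 3 — denominator = 21.739821 * 131513 = 2859069.08
Step 4 — eta = 1832896.75 / 2859069.08 ≈ 0.64108 (5 s.f.)

0.64108


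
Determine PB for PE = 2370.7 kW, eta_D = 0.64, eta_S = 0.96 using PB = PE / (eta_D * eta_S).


Formula: PB = PE / (eta_D * eta_S)
Step 1 — combined efficiency = eta_D * eta_S = 0.64 * 0.96 = 0.6144
Step 2 — PB = 2370.7 / 0.6144 ≈ 3858.6 kW (5 s.f.)

3858.6 kW


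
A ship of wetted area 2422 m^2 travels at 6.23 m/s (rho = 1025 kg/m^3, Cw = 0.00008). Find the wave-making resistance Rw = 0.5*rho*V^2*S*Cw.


Formula: Rw = 0.5 * rho * V^2 * S * Cw
Step 1 — V^2 = 6.23^2 = 38.8129
Step 2 — 0.5 * rho * V^2 = 0.5 * 1025 * 38.8129 = 19891.61125
Step 3 — Rw = 19891.61125 * 2422 * 0.00008 ≈ 3854.2 N (5 s.f.)

3854.2 N


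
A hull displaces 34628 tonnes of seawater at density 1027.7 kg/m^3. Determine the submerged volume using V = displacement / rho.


Formula: V = mass / rho
Step 1 — convert tonnes to kg: 34628 t * 1000 = 34628000 kg
Step 2 — V = 34628000 / 1027.7 ≈ 33695 m^3 (5 s.f.)

33695 m^3


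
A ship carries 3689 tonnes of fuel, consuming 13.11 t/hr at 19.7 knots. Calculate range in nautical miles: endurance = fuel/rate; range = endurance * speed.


Formula: endurance = fuel / rate; range = endurance * speed
Step 1 — endurance = 3689 / 13.11 = 281.3883 hours
Step 2 — range = 281.3883 * 19.7 ≈ 5543.3 nautical miles (5 s.f.)

5543.3 NM


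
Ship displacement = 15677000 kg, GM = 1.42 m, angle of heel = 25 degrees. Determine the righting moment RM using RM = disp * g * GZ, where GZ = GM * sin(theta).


Formula: GZ = GM * sin(theta); RM = disp * g * GZ
Step 1 — GZ = 1.42 * sin(25°) = 1.42 * 0.422618 = 0.600118 m
Step 2 — RM = 15677000 * 9.81 * 0.600118 ≈ 92293000 N·m (5 s.f.)

92293000 N·m


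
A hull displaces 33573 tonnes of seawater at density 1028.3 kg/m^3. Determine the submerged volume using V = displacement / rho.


Formula: V = mass / rho
Step 1 — convert tonnes to kg: 33573 t * 1000 = 33573000 kg
Step 2 — V = 33573000 / 1028.3 ≈ 32649 m^3 (5 s.f.)

32649 m^3


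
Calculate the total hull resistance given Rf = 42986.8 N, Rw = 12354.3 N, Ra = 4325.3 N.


Formula: Rt = Rf + Rw + Ra
Substituting: Rt = 42986.8 + 12354.3 + 4325.3
Result: Rt = 59666.4 N

59666.4 N


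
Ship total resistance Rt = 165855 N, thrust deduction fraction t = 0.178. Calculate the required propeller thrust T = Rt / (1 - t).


Formula: T = Rt / (1 - t)
Step 1 — (1 - t) = 1 - 0.178 = 0.822
Step 2 — T = 165855 / 0.822 ≈ 201770 N (5 s.f.)

201770 N


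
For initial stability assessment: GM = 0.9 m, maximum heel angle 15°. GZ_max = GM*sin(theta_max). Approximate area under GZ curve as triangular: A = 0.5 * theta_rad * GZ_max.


Formula: GZ_max = GM * sin(theta); Area = 0.5 * theta_rad * GZ_max
Step 1 — GZ_max = 0.9 * sin(15°) = 0.9 * 0.258819 = 0.232937 m
Step 2 — theta_rad = 15 * pi/180 = 0.261799 rad
Step 3 — Area = 0.5 * 0.261799 * 0.232937 ≈ 0.030491 m·rad (5 s.f.)

0.030491 m·rad


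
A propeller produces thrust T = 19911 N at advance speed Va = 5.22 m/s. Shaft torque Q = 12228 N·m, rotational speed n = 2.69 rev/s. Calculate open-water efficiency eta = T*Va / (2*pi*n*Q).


Formula: eta = T * Va / (2 * pi * n * Q)
Step 1 — numerator = T * Va = 19911 * 5.22 = 103935.42
Step 2 — 2 * pi * n = 2 * pi * 2.69 = 16.901768
Step 3 — denominator = 16.901768 * 12228 = 206674.82
Step 4 — eta = 103935.42 / 206674.82 ≈ 0.50289 (5 s.f.)

0.50289


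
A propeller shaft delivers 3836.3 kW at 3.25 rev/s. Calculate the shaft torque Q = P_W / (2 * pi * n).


Formula: Q = P_W / (2 * pi * n)
Step 1 — P_W = 3836.3 kW * 1000 = 3836300.0 W
Step 2 — 2 * pi * n = 2 * pi * 3.25 = 20.420352
Step 3 — Q = 3836300.0 / 20.420352 ≈ 187870 N·m (5 s.f.)

187870 N·m


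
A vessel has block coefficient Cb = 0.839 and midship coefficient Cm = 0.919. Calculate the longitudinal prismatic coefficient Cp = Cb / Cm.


Formula: Cp = Cb / Cm
Substituting: Cp = 0.839 / 0.919
Result: Cp ≈ 0.91295 (5 s.f.)

0.91295


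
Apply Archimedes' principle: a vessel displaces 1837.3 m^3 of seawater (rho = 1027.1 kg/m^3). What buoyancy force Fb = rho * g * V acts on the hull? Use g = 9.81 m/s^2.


Formula: Fb = rho * g * V
Substituting: Fb = 1027.1 * 9.81 * 1837.3
Intermediate: 1027.1 * 9.81 = 10075.851
Result: Fb = 10075.851 * 1837.3 ≈ 18512000 N (5 s.f.)

18512000 N


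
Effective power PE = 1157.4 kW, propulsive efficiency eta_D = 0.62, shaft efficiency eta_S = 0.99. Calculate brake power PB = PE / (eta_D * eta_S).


Formula: PB = PE / (eta_D * eta_S)
Step 1 — combined efficiency = eta_D * eta_S = 0.62 * 0.99 = 0.6138
Step 2 — PB = 1157.4 / 0.6138 ≈ 1885.6 kW (5 s.f.)

1885.6 kW


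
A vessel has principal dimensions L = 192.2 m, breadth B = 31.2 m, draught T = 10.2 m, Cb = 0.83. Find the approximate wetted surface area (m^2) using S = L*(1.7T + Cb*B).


Formula: S = 1.7*L*T + V/T with V = Cb*L*B*T, i.e. S = L * (1.7*T + Cb*B)
Step 1 — 1.7*T = 1.7 * 10.2 = 17.34 m
Step 2 — Cb*B = 0.83 * 31.2 = 25.896 m
Step 3 — 1.7*T + Cb*B = 17.34 + 25.896 = 43.236 m
Step 4 — S = 192.2 * 43.236 ≈ 8310.0 m^2 (5 s.f.)

8310.0 m^2


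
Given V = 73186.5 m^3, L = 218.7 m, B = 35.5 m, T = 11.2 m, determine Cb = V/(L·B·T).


Formula: Cb = V / (L * B * T)
Step 1 — L * B * T = 218.7 * 35.5 * 11.2 = 86955.12 m^3
Step 2 — Cb = 73186.5 / 86955.12 ≈ 0.84166 (5 s.f.)

0.84166


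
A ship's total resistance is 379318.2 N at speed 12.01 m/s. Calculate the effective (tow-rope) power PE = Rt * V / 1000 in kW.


Formula: PE = Rt * V / 1000 (kW)
Step 1 — PE (W) = 379318.2 * 12.01 = 4555611.582 W
Step 2 — PE (kW) = 4555611.582 / 1000 ≈ 4555.6 kW (5 s.f.)

4555.6 kW


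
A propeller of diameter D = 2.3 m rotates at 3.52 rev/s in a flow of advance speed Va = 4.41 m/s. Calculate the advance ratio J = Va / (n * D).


Formula: J = Va / (n * D)
Step 1 — n * D = 3.52 * 2.3 = 8.096
Step 2 — J = 4.41 / 8.096 ≈ 0.54471 (5 s.f.)

0.54471


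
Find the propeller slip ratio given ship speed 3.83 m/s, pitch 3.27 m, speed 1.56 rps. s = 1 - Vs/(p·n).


Formula: s = 1 - Vs / (p * n)
Step 1 — p * n = 3.27 * 1.56 = 5.1012
Step 2 — Vs / (p*n) = 3.83 / 5.1012 = 0.750804 (6 d.p.)
Step 3 — s = 1 - 0.750804 = 0.249196

0.249196


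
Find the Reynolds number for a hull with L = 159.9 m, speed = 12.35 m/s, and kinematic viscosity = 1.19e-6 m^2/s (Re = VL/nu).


Formula: Re = V * L / nu
Step 1 — V * L = 12.35 * 159.9 = 1974.765 m^2/s
Step 2 — Re = 1974.765 / 1.19e-6 = 1.66e+09

1.66e+09


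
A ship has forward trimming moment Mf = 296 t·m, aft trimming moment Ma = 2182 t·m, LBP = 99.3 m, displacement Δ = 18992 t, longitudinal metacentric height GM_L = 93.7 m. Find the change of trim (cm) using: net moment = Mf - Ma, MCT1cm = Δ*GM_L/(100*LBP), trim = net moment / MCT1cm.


Formula: net trimming moment = Mf - Ma; MCT1cm = Δ*GM_L/(100*LBP); trim = net moment / MCT1cm
Step 1 — net trimming moment = 296 - 2182 = -1886 t·m
Step 2 — MCT1cm = 18992 * 93.7 / (100 * 99.3) = 179.2095 t·m/cm
Step 3 — trim = -1886 / 179.2095 ≈ -10.524 cm (5 s.f.)

-10.524 cm


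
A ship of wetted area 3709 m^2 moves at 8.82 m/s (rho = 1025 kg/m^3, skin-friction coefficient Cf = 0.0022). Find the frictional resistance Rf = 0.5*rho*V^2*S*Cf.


Formula: Rf = 0.5 * rho * V^2 * S * Cf
Step 1 — V^2 = 8.82^2 = 77.7924
Step 2 — 0.5 * rho * V^2 = 0.5 * 1025 * 77.7924 = 39868.605
Step 3 — Rf = 39868.605 * 3709 * 0.0022 ≈ 325320 N (5 s.f.)

325320 N


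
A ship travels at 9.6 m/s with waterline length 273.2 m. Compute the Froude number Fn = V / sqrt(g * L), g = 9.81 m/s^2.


Formula: Fn = V / sqrt(g * L)
Step 1 — g * L = 9.81 * 273.2 = 2680.092
Step 2 — sqrt(g * L) = sqrt(2680.092) = 51.769605
Step 3 — Fn = 9.6 / 51.769605 ≈ 0.18544 (5 s.f.)

0.18544


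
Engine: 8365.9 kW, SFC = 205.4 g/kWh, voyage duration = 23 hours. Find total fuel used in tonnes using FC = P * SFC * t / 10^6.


Formula: FC (tonnes) = P * SFC * t / 1,000,000
Step 1 — P * SFC * t = 8365.9 * 205.4 * 23 = 39522184.78 g
Step 2 — FC (tonnes) = 39522184.78 / 1,000,000 ≈ 39.522 tonnes (5 s.f.)

39.522 tonnes


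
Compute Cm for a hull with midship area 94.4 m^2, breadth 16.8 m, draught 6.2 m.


Formula: Cm = Am / (B * T)
Step 1 — B * T = 16.8 * 6.2 = 104.16 m^2
Step 2 — Cm = 94.4 / 104.16 ≈ 0.90630 (5 s.f.)

0.90630


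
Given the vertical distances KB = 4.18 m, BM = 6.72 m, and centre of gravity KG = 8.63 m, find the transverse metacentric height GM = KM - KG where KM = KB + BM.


Formula: GM = KB + BM - KG
Step 1 — KM = KB + BM = 4.18 + 6.72 = 10.9 m
Step 2 — GM = KM - KG = 10.9 - 8.63 = 2.27 m

2.27 m


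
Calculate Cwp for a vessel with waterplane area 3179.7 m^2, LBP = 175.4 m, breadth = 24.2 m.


Formula: Cwp = Aw / (L * B)
Step 1 — L * B = 175.4 * 24.2 = 4244.68 m^2
Step 2 — Cwp = 3179.7 / 4244.68 ≈ 0.74910 (5 s.f.)

0.74910


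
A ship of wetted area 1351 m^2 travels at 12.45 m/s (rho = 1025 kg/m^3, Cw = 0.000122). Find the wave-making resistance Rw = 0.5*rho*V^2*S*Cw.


Formula: Rw = 0.5 * rho * V^2 * S * Cw
Step 1 — V^2 = 12.45^2 = 155.0025
Step 2 — 0.5 * rho * V^2 = 0.5 * 1025 * 155.0025 = 79438.78125
Step 3 — Rw = 79438.78125 * 1351 * 0.000122 ≈ 13093 N (5 s.f.)

13093 N


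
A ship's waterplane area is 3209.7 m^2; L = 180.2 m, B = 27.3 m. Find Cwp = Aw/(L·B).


Formula: Cwp = Aw / (L * B)
Step 1 — L * B = 180.2 * 27.3 = 4919.46 m^2
Step 2 — Cwp = 3209.7 / 4919.46 ≈ 0.65245 (5 s.f.)

0.65245


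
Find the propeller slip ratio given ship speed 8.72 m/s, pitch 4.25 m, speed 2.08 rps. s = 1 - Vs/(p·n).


Formula: s = 1 - Vs / (p * n)
Step 1 — p * n = 4.25 * 2.08 = 8.84
Step 2 — Vs / (p*n) = 8.72 / 8.84 = 0.986425 (6 d.p.)
Step 3 — s = 1 - 0.986425 = 0.013575

0.013575


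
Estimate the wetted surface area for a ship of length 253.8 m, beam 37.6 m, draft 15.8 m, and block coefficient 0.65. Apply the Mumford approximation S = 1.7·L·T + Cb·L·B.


Formula: S = 1.7*L*T + V/T with V = Cb*L*B*T, i.e. S = L * (1.7*T + Cb*B)
Step 1 — 1.7*T = 1.7 * 15.8 = 26.86 m
Step 2 — Cb*B = 0.65 * 37.6 = 24.44 m
Step 3 — 1.7*T + Cb*B = 26.86 + 24.44 = 51.3 m
Step 4 — S = 253.8 * 51.3 ≈ 13020 m^2 (5 s.f.)

13020 m^2


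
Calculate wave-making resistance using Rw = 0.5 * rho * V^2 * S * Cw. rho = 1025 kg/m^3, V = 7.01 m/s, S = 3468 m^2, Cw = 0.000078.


Formula: Rw = 0.5 * rho * V^2 * S * Cw
Step 1 — V^2 = 7.01^2 = 49.1401
Step 2 — 0.5 * rho * V^2 = 0.5 * 1025 * 49.1401 = 25184.30125
Step 3 — Rw = 25184.30125 * 3468 * 0.000078 ≈ 6812.5 N (5 s.f.)

6812.5 N


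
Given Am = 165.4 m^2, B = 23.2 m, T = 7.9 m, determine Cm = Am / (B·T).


Formula: Cm = Am / (B * T)
Step 1 — B * T = 23.2 * 7.9 = 183.28 m^2
Step 2 — Cm = 165.4 / 183.28 ≈ 0.90244 (5 s.f.)

0.90244


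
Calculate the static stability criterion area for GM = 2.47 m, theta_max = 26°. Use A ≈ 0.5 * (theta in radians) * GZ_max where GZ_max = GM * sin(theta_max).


Formula: GZ_max = GM * sin(theta); Area = 0.5 * theta_rad * GZ_max
Step 1 — GZ_max = 2.47 * sin(26°) = 2.47 * 0.438371 = 1.082776 m
Step 2 — theta_rad = 26 * pi/180 = 0.453786 rad
Step 3 — Area = 0.5 * 0.453786 * 1.082776 ≈ 0.24567 m·rad (5 s.f.)

0.24567 m·rad


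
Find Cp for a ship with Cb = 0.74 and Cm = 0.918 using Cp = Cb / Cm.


Formula: Cp = Cb / Cm
Substituting: Cp = 0.74 / 0.918
Result: Cp ≈ 0.80610 (5 s.f.)

0.80610


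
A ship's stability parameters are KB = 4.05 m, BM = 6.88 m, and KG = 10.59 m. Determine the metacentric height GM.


Formula: GM = KB + BM - KG
Step 1 — KM = KB + BM = 4.05 + 6.88 = 10.93 m
Step 2 — GM = KM - KG = 10.93 - 10.59 = 0.34 m

0.34 m


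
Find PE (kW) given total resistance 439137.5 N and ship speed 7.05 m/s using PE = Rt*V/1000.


Formula: PE = Rt * V / 1000 (kW)
Step 1 — PE (W) = 439137.5 * 7.05 = 3095919.375 W
Step 2 — PE (kW) = 3095919.375 / 1000 ≈ 3095.9 kW (5 s.f.)

3095.9 kW


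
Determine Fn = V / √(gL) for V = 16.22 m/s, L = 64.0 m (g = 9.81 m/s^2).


Formula: Fn = V / sqrt(g * L)
Step 1 — g * L = 9.81 * 64.0 = 627.84
Step 2 — sqrt(g * L) = sqrt(627.84) = 25.056736
Step 3 — Fn = 16.22 / 25.056736 ≈ 0.64733 (5 s.f.)

0.64733


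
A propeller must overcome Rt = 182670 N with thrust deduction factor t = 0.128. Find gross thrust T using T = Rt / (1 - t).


Formula: T = Rt / (1 - t)
Step 1 — (1 - t) = 1 - 0.128 = 0.872
Step 2 — T = 182670 / 0.872 ≈ 209480 N (5 s.f.)

209480 N


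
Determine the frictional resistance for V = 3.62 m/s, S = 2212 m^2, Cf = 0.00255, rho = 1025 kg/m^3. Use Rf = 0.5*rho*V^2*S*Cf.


Formula: Rf = 0.5 * rho * V^2 * S * Cf
Step 1 — V^2 = 3.62^2 = 13.1044
Step 2 — 0.5 * rho * V^2 = 0.5 * 1025 * 13.1044 = 6716.005
Step 3 — Rf = 6716.005 * 2212 * 0.00255 ≈ 37882 N (5 s.f.)

37882 N


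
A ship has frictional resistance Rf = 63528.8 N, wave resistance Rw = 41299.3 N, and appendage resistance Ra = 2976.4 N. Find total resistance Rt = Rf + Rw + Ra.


Formula: Rt = Rf + Rw + Ra
Substituting: Rt = 63528.8 + 41299.3 + 2976.4
Result: Rt = 107804.5 N

107804.5 N


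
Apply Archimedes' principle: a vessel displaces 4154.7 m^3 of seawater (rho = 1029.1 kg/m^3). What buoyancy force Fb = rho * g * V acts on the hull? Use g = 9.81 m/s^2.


Formula: Fb = rho * g * V
Substituting: Fb = 1029.1 * 9.81 * 4154.7
Intermediate: 1029.1 * 9.81 = 10095.471
Result: Fb = 10095.471 * 4154.7 ≈ 41944000 N (5 s.f.)

41944000 N


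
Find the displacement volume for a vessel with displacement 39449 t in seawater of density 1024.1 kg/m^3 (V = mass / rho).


Formula: V = mass / rho
Step 1 — convert tonnes to kg: 39449 t * 1000 = 39449000 kg
Step 2 — V = 39449000 / 1024.1 ≈ 38521 m^3 (5 s.f.)

38521 m^3


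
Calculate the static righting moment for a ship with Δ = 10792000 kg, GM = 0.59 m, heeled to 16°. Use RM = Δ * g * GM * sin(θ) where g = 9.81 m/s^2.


Formula: GZ = GM * sin(theta); RM = disp * g * GZ
Step 1 — GZ = 0.59 * sin(16°) = 0.59 * 0.275637 = 0.162626 m
Step 2 — RM = 10792000 * 9.81 * 0.162626 ≈ 17217000 N·m (5 s.f.)

17217000 N·m


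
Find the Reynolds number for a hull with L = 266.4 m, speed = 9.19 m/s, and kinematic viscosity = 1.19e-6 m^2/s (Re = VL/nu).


Formula: Re = V * L / nu
Step 1 — V * L = 9.19 * 266.4 = 2448.216 m^2/s
Step 2 — Re = 2448.216 / 1.19e-6 = 2.06e+09

2.06e+09


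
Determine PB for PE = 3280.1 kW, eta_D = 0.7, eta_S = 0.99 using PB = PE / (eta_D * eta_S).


Formula: PB = PE / (eta_D * eta_S)
Step 1 — combined efficiency = eta_D * eta_S = 0.7 * 0.99 = 0.693
Step 2 — PB = 3280.1 / 0.693 ≈ 4733.2 kW (5 s.f.)

4733.2 kW


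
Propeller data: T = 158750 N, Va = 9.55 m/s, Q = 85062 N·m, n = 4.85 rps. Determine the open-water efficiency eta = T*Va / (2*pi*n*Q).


Formula: eta = T * Va / (2 * pi * n * Q)
Step 1 — numerator = T * Va = 158750 * 9.55 = 1516062.5
Step 2 — 2 * pi * n = 2 * pi * 4.85 = 30.473449
Step 3 — denominator = 30.473449 * 85062 = 2592132.52
Step 4 — eta = 1516062.5 / 2592132.52 ≈ 0.58487 (5 s.f.)

0.58487


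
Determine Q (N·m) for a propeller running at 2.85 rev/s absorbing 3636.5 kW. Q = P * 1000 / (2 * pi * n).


Formula: Q = P_W / (2 * pi * n)
Step 1 — P_W = 3636.5 kW * 1000 = 3636500.0 W
Step 2 — 2 * pi * n = 2 * pi * 2.85 = 17.907078
Step 3 — Q = 3636500.0 / 17.907078 ≈ 203080 N·m (5 s.f.)

203080 N·m


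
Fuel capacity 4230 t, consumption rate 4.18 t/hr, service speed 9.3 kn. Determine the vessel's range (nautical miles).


Formula: endurance = fuel / rate; range = endurance * speed
Step 1 — endurance = 4230 / 4.18 = 1011.9617 hours
Step 2 — range = 1011.9617 * 9.3 ≈ 9411.2 nautical miles (5 s.f.)

9411.2 NM


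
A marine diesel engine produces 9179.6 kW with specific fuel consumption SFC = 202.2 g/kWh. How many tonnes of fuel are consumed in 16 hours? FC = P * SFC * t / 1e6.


Formula: FC (tonnes) = P * SFC * t / 1,000,000
Step 1 — P * SFC * t = 9179.6 * 202.2 * 16 = 29697841.92 g
Step 2 — FC (tonnes) = 29697841.92 / 1,000,000 ≈ 29.698 tonnes (5 s.f.)

29.698 tonnes


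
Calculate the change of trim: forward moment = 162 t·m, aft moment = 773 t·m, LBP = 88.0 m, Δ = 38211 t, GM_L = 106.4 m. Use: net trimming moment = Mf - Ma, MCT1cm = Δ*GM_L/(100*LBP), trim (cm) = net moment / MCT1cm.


Formula: net trimming moment = Mf - Ma; MCT1cm = Δ*GM_L/(100*LBP); trim = net moment / MCT1cm
Step 1 — net trimming moment = 162 - 773 = -611 t·m
Step 2 — MCT1cm = 38211 * 106.4 / (100 * 88.0) = 462.0057 t·m/cm
Step 3 — trim = -611 / 462.0057 ≈ -1.3225 cm (5 s.f.)

-1.3225 cm


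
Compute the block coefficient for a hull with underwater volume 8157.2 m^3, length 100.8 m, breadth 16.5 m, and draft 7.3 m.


Formula: Cb = V / (L * B * T)
Step 1 — L * B * T = 100.8 * 16.5 * 7.3 = 12141.36 m^3
Step 2 — Cb = 8157.2 / 12141.36 ≈ 0.67185 (5 s.f.)

0.67185


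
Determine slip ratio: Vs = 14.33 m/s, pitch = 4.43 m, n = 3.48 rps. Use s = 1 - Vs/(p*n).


Formula: s = 1 - Vs / (p * n)
Step 1 — p * n = 4.43 * 3.48 = 15.4164
Step 2 — Vs / (p*n) = 14.33 / 15.4164 = 0.92953 (6 d.p.)
Step 3 — s = 1 - 0.92953 = 0.07047

0.07047


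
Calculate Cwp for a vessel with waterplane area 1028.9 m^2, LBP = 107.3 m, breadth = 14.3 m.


Formula: Cwp = Aw / (L * B)
Step 1 — L * B = 107.3 * 14.3 = 1534.39 m^2
Step 2 — Cwp = 1028.9 / 1534.39 ≈ 0.67056 (5 s.f.)

0.67056


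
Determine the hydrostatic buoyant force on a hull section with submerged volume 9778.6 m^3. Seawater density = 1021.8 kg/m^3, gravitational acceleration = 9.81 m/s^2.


Formula: Fb = rho * g * V
Substituting: Fb = 1021.8 * 9.81 * 9778.6
Intermediate: 1021.8 * 9.81 = 10023.858
Result: Fb = 10023.858 * 9778.6 ≈ 98019000 N (5 s.f.)

98019000 N


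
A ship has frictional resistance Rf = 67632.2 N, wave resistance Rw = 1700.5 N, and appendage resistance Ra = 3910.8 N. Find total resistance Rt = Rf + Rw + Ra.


Formula: Rt = Rf + Rw + Ra
Substituting: Rt = 67632.2 + 1700.5 + 3910.8
Result: Rt = 73243.5 N

73243.5 N


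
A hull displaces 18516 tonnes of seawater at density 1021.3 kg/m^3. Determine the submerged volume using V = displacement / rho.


Formula: V = mass / rho
Step 1 — convert tonnes to kg: 18516 t * 1000 = 18516000 kg
Step 2 — V = 18516000 / 1021.3 ≈ 18130 m^3 (5 s.f.)

18130 m^3


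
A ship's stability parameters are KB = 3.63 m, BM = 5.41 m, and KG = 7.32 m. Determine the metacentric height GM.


Formula: GM = KB + BM - KG
Step 1 — KM = KB + BM = 3.63 + 5.41 = 9.04 m
Step 2 — GM = KM - KG = 9.04 - 7.32 = 1.72 m

1.72 m


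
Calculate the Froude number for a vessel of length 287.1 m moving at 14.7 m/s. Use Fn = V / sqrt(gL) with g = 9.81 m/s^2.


Formula: Fn = V / sqrt(g * L)
Step 1 — g * L = 9.81 * 287.1 = 2816.451
Step 2 — sqrt(g * L) = sqrt(2816.451) = 53.070246
Step 3 — Fn = 14.7 / 53.070246 ≈ 0.27699 (5 s.f.)

0.27699


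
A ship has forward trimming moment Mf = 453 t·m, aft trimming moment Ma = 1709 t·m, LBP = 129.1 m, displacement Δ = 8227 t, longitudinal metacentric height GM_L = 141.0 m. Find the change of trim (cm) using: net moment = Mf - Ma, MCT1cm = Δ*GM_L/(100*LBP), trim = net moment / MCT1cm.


Formula: net trimming moment = Mf - Ma; MCT1cm = Δ*GM_L/(100*LBP); trim = net moment / MCT1cm
Step 1 — net trimming moment = 453 - 1709 = -1256 t·m
Step 2 — MCT1cm = 8227 * 141.0 / (100 * 129.1) = 89.8534 t·m/cm
Step 3 — trim = -1256 / 89.8534 ≈ -13.978 cm (5 s.f.)

-13.978 cm


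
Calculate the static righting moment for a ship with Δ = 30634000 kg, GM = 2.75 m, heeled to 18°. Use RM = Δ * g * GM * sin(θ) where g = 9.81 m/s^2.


Formula: GZ = GM * sin(theta); RM = disp * g * GZ
Step 1 — GZ = 2.75 * sin(18°) = 2.75 * 0.309017 = 0.849797 m
Step 2 — RM = 30634000 * 9.81 * 0.849797 ≈ 255380000 N·m (5 s.f.)

255380000 N·m


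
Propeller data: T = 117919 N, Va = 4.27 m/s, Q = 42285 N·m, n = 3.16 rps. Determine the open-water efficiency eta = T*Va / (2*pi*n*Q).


Formula: eta = T * Va / (2 * pi * n * Q)
Step 1 — numerator = T * Va = 117919 * 4.27 = 503514.13
Step 2 — 2 * pi * n = 2 * pi * 3.16 = 19.854866
Step 3 — denominator = 19.854866 * 42285 = 839563.01
Step 4 — eta = 503514.13 / 839563.01 ≈ 0.59973 (5 s.f.)

0.59973


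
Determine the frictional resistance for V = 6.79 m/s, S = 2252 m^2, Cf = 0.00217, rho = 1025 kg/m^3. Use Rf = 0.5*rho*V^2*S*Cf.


Formula: Rf = 0.5 * rho * V^2 * S * Cf
Step 1 — V^2 = 6.79^2 = 46.1041
Step 2 — 0.5 * rho * V^2 = 0.5 * 1025 * 46.1041 = 23628.35125
Step 3 — Rf = 23628.35125 * 2252 * 0.00217 ≈ 115470 N (5 s.f.)

115470 N


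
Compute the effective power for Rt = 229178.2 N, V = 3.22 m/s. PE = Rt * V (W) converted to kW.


Formula: PE = Rt * V / 1000 (kW)
Step 1 — PE (W) = 229178.2 * 3.22 = 737953.804 W
Step 2 — PE (kW) = 737953.804 / 1000 ≈ 737.95 kW (5 s.f.)

737.95 kW


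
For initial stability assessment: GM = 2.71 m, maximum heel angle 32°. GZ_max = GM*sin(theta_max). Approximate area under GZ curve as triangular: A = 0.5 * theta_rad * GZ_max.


Formula: GZ_max = GM * sin(theta); Area = 0.5 * theta_rad * GZ_max
Step 1 — GZ_max = 2.71 * sin(32°) = 2.71 * 0.529919 = 1.43608 m
Step 2 — theta_rad = 32 * pi/180 = 0.558505 rad
Step 3 — Area = 0.5 * 0.558505 * 1.43608 ≈ 0.40103 m·rad (5 s.f.)

0.40103 m·rad


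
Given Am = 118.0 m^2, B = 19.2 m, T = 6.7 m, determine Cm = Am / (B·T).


Formula: Cm = Am / (B * T)
Step 1 — B * T = 19.2 * 6.7 = 128.64 m^2
Step 2 — Cm = 118.0 / 128.64 ≈ 0.91729 (5 s.f.)

0.91729


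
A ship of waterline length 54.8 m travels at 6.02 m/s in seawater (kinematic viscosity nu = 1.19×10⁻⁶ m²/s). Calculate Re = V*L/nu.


Formula: Re = V * L / nu
Step 1 — V * L = 6.02 * 54.8 = 329.896 m^2/s
Step 2 — Re = 329.896 / 1.19e-6 = 2.77e+08

2.77e+08


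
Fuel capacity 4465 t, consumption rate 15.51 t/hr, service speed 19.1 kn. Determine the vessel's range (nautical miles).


Formula: endurance = fuel / rate; range = endurance * speed
Step 1 — endurance = 4465 / 15.51 = 287.8788 hours
Step 2 — range = 287.8788 * 19.1 ≈ 5498.5 nautical miles (5 s.f.)

5498.5 NM


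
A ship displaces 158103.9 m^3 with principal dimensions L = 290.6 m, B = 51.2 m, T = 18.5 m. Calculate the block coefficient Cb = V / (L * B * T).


Formula: Cb = V / (L * B * T)
Step 1 — L * B * T = 290.6 * 51.2 * 18.5 = 275256.32 m^3
Step 2 — Cb = 158103.9 / 275256.32 ≈ 0.57439 (5 s.f.)

0.57439


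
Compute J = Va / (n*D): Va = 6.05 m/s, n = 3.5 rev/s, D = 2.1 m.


Formula: J = Va / (n * D)
Step 1 — n * D = 3.5 * 2.1 = 7.35
Step 2 — J = 6.05 / 7.35 ≈ 0.82313 (5 s.f.)

0.82313


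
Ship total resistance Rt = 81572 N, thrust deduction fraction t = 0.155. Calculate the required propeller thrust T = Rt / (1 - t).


Formula: T = Rt / (1 - t)
Step 1 — (1 - t) = 1 - 0.155 = 0.845
Step 2 — T = 81572 / 0.845 ≈ 96535 N (5 s.f.)

96535 N


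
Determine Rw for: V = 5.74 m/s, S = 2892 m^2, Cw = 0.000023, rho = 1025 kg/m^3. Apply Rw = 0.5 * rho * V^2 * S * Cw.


Formula: Rw = 0.5 * rho * V^2 * S * Cw
Step 1 — V^2 = 5.74^2 = 32.9476
Step 2 — 0.5 * rho * V^2 = 0.5 * 1025 * 32.9476 = 16885.645
Step 3 — Rw = 16885.645 * 2892 * 0.000023 ≈ 1123.2 N (5 s.f.)

1123.2 N


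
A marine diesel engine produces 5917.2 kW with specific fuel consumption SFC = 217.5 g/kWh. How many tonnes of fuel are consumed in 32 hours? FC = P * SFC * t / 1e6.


Formula: FC (tonnes) = P * SFC * t / 1,000,000
Step 1 — P * SFC * t = 5917.2 * 217.5 * 32 = 41183712.0 g
Step 2 — FC (tonnes) = 41183712.0 / 1,000,000 ≈ 41.184 tonnes (5 s.f.)

41.184 tonnes


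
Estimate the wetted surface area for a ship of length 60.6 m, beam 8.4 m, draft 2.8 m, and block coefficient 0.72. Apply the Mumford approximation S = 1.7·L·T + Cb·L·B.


Formula: S = 1.7*L*T + V/T with V = Cb*L*B*T, i.e. S = L * (1.7*T + Cb*B)
Step 1 — 1.7*T = 1.7 * 2.8 = 4.76 m
Step 2 — Cb*B = 0.72 * 8.4 = 6.048 m
Step 3 — 1.7*T + Cb*B = 4.76 + 6.048 = 10.808 m
Step 4 — S = 60.6 * 10.808 ≈ 654.96 m^2 (5 s.f.)

654.96 m^2


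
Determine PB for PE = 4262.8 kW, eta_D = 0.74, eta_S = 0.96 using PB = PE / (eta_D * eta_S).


Formula: PB = PE / (eta_D * eta_S)
Step 1 — combined efficiency = eta_D * eta_S = 0.74 * 0.96 = 0.7104
Step 2 — PB = 4262.8 / 0.7104 ≈ 6000.6 kW (5 s.f.)

6000.6 kW


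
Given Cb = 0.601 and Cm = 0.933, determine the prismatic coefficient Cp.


Formula: Cp = Cb / Cm
Substituting: Cp = 0.601 / 0.933
Result: Cp ≈ 0.64416 (5 s.f.)

0.64416


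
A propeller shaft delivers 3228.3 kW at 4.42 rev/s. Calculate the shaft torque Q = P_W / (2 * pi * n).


Formula: Q = P_W / (2 * pi * n)
Step 1 — P_W = 3228.3 kW * 1000 = 3228300.0 W
Step 2 — 2 * pi * n = 2 * pi * 4.42 = 27.771679
Step 3 — Q = 3228300.0 / 27.771679 ≈ 116240 N·m (5 s.f.)

116240 N·m


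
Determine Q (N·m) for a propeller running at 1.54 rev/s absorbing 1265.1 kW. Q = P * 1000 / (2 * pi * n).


Formula: Q = P_W / (2 * pi * n)
Step 1 — P_W = 1265.1 kW * 1000 = 1265100.0 W
Step 2 — 2 * pi * n = 2 * pi * 1.54 = 9.676105
Step 3 — Q = 1265100.0 / 9.676105 ≈ 130740 N·m (5 s.f.)

130740 N·m


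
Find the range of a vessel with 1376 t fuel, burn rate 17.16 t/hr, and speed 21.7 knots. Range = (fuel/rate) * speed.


Formula: endurance = fuel / rate; range = endurance * speed
Step 1 — endurance = 1376 / 17.16 = 80.1865 hours
Step 2 — range = 80.1865 * 21.7 ≈ 1740.0 nautical miles (5 s.f.)

1740.0 NM


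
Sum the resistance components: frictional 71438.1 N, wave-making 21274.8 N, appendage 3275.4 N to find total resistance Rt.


Formula: Rt = Rf + Rw + Ra
Substituting: Rt = 71438.1 + 21274.8 + 3275.4
Result: Rt = 95988.3 N

95988.3 N


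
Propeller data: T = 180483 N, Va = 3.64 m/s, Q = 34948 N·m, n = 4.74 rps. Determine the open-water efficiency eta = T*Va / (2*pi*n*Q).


Formula: eta = T * Va / (2 * pi * n * Q)
Step 1 — numerator = T * Va = 180483 * 3.64 = 656958.12
Step 2 — 2 * pi * n = 2 * pi * 4.74 = 29.782298
Step 3 — denominator = 29.782298 * 34948 = 1040831.75
Step 4 — eta = 656958.12 / 1040831.75 ≈ 0.63119 (5 s.f.)

0.63119


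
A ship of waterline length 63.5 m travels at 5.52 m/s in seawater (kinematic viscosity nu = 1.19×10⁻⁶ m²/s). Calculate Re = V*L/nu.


Formula: Re = V * L / nu
Step 1 — V * L = 5.52 * 63.5 = 350.52 m^2/s
Step 2 — Re = 350.52 / 1.19e-6 = 2.95e+08

2.95e+08


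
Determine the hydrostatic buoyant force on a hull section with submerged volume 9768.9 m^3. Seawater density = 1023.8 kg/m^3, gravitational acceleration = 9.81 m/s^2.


Formula: Fb = rho * g * V
Substituting: Fb = 1023.8 * 9.81 * 9768.9
Intermediate: 1023.8 * 9.81 = 10043.478
Result: Fb = 10043.478 * 9768.9 ≈ 98114000 N (5 s.f.)

98114000 N


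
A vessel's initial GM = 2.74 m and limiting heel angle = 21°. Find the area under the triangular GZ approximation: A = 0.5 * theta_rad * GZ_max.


Formula: GZ_max = GM * sin(theta); Area = 0.5 * theta_rad * GZ_max
Step 1 — GZ_max = 2.74 * sin(21°) = 2.74 * 0.358368 = 0.981928 m
Step 2 — theta_rad = 21 * pi/180 = 0.366519 rad
Step 3 — Area = 0.5 * 0.366519 * 0.981928 ≈ 0.17995 m·rad (5 s.f.)

0.17995 m·rad


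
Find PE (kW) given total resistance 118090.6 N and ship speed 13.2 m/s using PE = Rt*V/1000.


Formula: PE = Rt * V / 1000 (kW)
Step 1 — PE (W) = 118090.6 * 13.2 = 1558795.92 W
Step 2 — PE (kW) = 1558795.92 / 1000 ≈ 1558.8 kW (5 s.f.)

1558.8 kW


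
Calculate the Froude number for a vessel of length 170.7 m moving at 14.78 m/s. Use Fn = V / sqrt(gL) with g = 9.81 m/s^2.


Formula: Fn = V / sqrt(g * L)
Step 1 — g * L = 9.81 * 170.7 = 1674.567
Step 2 — sqrt(g * L) = sqrt(1674.567) = 40.921474
Step 3 — Fn = 14.78 / 40.921474 ≈ 0.36118 (5 s.f.)

0.36118


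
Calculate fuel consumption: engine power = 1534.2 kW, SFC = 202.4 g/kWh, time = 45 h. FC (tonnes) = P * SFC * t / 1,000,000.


Formula: FC (tonnes) = P * SFC * t / 1,000,000
Step 1 — P * SFC * t = 1534.2 * 202.4 * 45 = 13973493.6 g
Step 2 — FC (tonnes) = 13973493.6 / 1,000,000 ≈ 13.973 tonnes (5 s.f.)

13.973 tonnes


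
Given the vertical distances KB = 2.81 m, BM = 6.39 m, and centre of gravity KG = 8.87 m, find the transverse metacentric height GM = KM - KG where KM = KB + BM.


Formula: GM = KB + BM - KG
Step 1 — KM = KB + BM = 2.81 + 6.39 = 9.2 m
Step 2 — GM = KM - KG = 9.2 - 8.87 = 0.33 m

0.33 m


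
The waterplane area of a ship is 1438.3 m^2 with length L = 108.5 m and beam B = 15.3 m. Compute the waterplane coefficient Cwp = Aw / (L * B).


Formula: Cwp = Aw / (L * B)
Step 1 — L * B = 108.5 * 15.3 = 1660.05 m^2
Step 2 — Cwp = 1438.3 / 1660.05 ≈ 0.86642 (5 s.f.)

0.86642


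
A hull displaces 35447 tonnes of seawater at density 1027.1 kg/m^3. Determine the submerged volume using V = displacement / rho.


Formula: V = mass / rho
Step 1 — convert tonnes to kg: 35447 t * 1000 = 35447000 kg
Step 2 — V = 35447000 / 1027.1 ≈ 34512 m^3 (5 s.f.)

34512 m^3


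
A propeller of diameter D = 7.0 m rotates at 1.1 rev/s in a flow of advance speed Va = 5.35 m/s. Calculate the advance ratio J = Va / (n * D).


Formula: J = Va / (n * D)
Step 1 — n * D = 1.1 * 7.0 = 7.7
Step 2 — J = 5.35 / 7.7 ≈ 0.69481 (5 s.f.)

0.69481


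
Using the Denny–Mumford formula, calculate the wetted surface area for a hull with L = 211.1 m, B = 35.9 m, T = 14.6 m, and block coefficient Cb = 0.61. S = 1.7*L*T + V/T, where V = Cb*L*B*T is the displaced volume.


Formula: S = 1.7*L*T + V/T with V = Cb*L*B*T, i.e. S = L * (1.7*T + Cb*B)
Step 1 — 1.7*T = 1.7 * 14.6 = 24.82 m
Step 2 — Cb*B = 0.61 * 35.9 = 21.899 m
Step 3 — 1.7*T + Cb*B = 24.82 + 21.899 = 46.719 m
Step 4 — S = 211.1 * 46.719 ≈ 9862.4 m^2 (5 s.f.)

9862.4 m^2


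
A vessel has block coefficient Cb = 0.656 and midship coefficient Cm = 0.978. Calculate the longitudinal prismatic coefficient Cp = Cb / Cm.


Formula: Cp = Cb / Cm
Substituting: Cp = 0.656 / 0.978
Result: Cp ≈ 0.67076 (5 s.f.)

0.67076


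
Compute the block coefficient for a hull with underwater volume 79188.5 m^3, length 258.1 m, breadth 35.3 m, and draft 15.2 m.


Formula: Cb = V / (L * B * T)
Step 1 — L * B * T = 258.1 * 35.3 * 15.2 = 138486.136 m^3
Step 2 — Cb = 79188.5 / 138486.136 ≈ 0.57182 (5 s.f.)

0.57182


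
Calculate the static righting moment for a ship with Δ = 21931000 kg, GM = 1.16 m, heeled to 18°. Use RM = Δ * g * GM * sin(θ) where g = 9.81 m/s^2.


Formula: GZ = GM * sin(theta); RM = disp * g * GZ
Step 1 — GZ = 1.16 * sin(18°) = 1.16 * 0.309017 = 0.35846 m
Step 2 — RM = 21931000 * 9.81 * 0.35846 ≈ 77120000 N·m (5 s.f.)

77120000 N·m


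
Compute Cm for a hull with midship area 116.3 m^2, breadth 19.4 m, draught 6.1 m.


Formula: Cm = Am / (B * T)
Step 1 — B * T = 19.4 * 6.1 = 118.34 m^2
Step 2 — Cm = 116.3 / 118.34 ≈ 0.98276 (5 s.f.)

0.98276


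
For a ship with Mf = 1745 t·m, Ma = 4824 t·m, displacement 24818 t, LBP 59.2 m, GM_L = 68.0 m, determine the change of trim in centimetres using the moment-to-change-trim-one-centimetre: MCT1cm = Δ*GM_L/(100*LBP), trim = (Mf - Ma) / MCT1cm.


Formula: net trimming moment = Mf - Ma; MCT1cm = Δ*GM_L/(100*LBP); trim = net moment / MCT1cm
Step 1 — net trimming moment = 1745 - 4824 = -3079 t·m
Step 2 — MCT1cm = 24818 * 68.0 / (100 * 59.2) = 285.0716 t·m/cm
Step 3 — trim = -3079 / 285.0716 ≈ -10.801 cm (5 s.f.)

-10.801 cm


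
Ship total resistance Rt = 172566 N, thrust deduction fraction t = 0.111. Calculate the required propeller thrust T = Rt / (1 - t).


Formula: T = Rt / (1 - t)
Step 1 — (1 - t) = 1 - 0.111 = 0.889
Step 2 — T = 172566 / 0.889 ≈ 194110 N (5 s.f.)

194110 N


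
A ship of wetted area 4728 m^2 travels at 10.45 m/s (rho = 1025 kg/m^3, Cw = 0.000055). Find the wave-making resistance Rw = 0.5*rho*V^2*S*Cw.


Formula: Rw = 0.5 * rho * V^2 * S * Cw
Step 1 — V^2 = 10.45^2 = 109.2025
Step 2 — 0.5 * rho * V^2 = 0.5 * 1025 * 109.2025 = 55966.28125
Step 3 — Rw = 55966.28125 * 4728 * 0.000055 ≈ 14553 N (5 s.f.)

14553 N


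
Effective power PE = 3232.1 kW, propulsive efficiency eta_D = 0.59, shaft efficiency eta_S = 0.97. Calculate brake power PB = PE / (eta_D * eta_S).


Formula: PB = PE / (eta_D * eta_S)
Step 1 — combined efficiency = eta_D * eta_S = 0.59 * 0.97 = 0.5723
Step 2 — PB = 3232.1 / 0.5723 ≈ 5647.6 kW (5 s.f.)

5647.6 kW


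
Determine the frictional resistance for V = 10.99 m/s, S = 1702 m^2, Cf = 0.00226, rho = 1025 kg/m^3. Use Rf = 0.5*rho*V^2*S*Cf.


Formula: Rf = 0.5 * rho * V^2 * S * Cf
Step 1 — V^2 = 10.99^2 = 120.7801
Step 2 — 0.5 * rho * V^2 = 0.5 * 1025 * 120.7801 = 61899.80125
Step 3 — Rf = 61899.80125 * 1702 * 0.00226 ≈ 238100 N (5 s.f.)

238100 N


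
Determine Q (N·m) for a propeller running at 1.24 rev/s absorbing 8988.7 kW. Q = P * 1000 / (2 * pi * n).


Formula: Q = P_W / (2 * pi * n)
Step 1 — P_W = 8988.7 kW * 1000 = 8988700.0 W
Step 2 — 2 * pi * n = 2 * pi * 1.24 = 7.79115
Step 3 — Q = 8988700.0 / 7.79115 ≈ 1153700 N·m (5 s.f.)

1153700 N·m
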